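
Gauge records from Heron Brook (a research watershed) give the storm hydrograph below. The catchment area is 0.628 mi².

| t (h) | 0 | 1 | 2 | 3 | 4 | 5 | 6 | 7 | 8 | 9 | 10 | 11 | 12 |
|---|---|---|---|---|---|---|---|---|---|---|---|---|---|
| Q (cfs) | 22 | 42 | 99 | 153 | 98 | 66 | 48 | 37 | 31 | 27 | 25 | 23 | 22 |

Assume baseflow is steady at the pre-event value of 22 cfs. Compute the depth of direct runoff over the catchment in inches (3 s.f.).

d ≈ 1.00 in

Direct runoff: 0.0, 20.0, 77.0, 131.0, 76.0, 44.0, 26.0, 15.0, 9.0, 5.0, 3.0, 1.0, 0.0 cfs; ΣQ_DR = 407.0 cfs.
V = ΣQ_DR · Δt = 407.0 × 3600 s = 1.465 × 10^6 ft³.
Over A = 0.628 mi², depth = V / A = 1.00 in.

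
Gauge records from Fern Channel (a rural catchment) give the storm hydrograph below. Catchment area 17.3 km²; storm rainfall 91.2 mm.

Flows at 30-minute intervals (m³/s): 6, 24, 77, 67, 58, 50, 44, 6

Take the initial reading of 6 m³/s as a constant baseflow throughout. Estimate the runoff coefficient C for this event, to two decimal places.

C ≈ 0.32

ΣQ_DR = 284.0 m³/s; V = ΣQ_DR·Δt = 5.112 × 10^5 m³.
Runoff depth d = V / A = 29.55 mm.
C = d / P = 29.55 / 91.2 = 0.32.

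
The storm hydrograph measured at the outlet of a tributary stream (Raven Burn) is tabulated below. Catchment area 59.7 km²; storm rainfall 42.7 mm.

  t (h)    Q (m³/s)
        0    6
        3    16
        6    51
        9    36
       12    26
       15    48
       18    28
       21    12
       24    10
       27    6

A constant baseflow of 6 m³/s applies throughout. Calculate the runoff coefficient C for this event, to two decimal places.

ΣQ_DR = 179.0 m³/s; V = ΣQ_DR·Δt = 1.933 × 10^6 m³.
Runoff depth d = V / A = 32.38 mm.
C = d / P = 32.38 / 42.7 = 0.76.

C ≈ 0.76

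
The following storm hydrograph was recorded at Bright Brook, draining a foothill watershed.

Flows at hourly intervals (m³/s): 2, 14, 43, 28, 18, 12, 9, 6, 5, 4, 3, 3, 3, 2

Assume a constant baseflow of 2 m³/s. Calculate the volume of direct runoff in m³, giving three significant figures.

Direct-runoff ordinates (Q − Q_b): 0.0, 12.0, 41.0, 26.0, 16.0, 10.0, 7.0, 4.0, 3.0, 2.0, 1.0, 1.0, 1.0, 0.0 m³/s.
ΣQ_DR = 124.0 m³/s.
With Δt = 1 h = 3600 s, V = ΣQ_DR · Δt = 124.0 × 3600 = 4.46 × 10^5 m³.

V ≈ 4.46 × 10^5 m³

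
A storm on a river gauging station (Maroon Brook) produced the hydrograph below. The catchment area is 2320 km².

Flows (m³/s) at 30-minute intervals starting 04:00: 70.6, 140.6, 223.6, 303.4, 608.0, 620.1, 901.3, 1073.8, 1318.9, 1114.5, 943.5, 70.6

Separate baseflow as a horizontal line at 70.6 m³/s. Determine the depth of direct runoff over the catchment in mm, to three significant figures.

Direct runoff: 0.0, 70.0, 153.0, 232.8, 537.4, 549.5, 830.7, 1003.2, 1248.3, 1043.9, 872.9, 0.0 m³/s; ΣQ_DR = 6542 m³/s.
V = ΣQ_DR · Δt = 6542 × 1800 s = 1.178 × 10^7 m³.
Over A = 2320 km², depth = V / A = 5.08 mm.

d ≈ 5.08 mm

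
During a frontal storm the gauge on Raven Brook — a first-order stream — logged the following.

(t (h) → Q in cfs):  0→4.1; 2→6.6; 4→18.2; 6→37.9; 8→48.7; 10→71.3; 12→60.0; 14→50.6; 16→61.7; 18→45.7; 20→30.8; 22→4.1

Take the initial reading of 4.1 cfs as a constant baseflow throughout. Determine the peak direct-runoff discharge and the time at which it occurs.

Subtracting baseflow gives direct-runoff ordinates: 0.0, 2.5, 14.1, 33.8, 44.6, 67.2, 55.9, 46.5, 57.6, 41.6, 26.7, 0.0 cfs.
The maximum is 67.2 cfs, occurring at the reading for t = 10 h.

Q_p = 67.2 cfs at t = 10 h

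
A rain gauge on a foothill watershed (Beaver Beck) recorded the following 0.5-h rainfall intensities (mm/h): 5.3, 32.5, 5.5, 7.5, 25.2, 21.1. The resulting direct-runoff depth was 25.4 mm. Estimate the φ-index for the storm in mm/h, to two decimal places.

φ ≈ 9.33 mm/h

Only the 3 blocks with intensity above φ contribute runoff: 32.5, 25.2, 21.1 mm/h.
Σ(I−φ)·Δt = d  ⇒  (32.5+25.2+21.1 − 3φ)·0.5 = 25.4
φ = (78.80 − 25.4/0.5) / 3 = 9.33 mm/h.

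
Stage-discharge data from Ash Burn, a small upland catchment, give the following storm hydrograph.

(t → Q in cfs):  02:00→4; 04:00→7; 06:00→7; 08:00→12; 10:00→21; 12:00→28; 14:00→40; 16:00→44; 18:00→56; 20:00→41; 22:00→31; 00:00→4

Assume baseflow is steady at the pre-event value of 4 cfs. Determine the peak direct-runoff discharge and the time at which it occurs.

Q_p = 52.0 cfs at t = 18:00

Subtracting baseflow gives direct-runoff ordinates: 0.0, 3.0, 3.0, 8.0, 17.0, 24.0, 36.0, 40.0, 52.0, 37.0, 27.0, 0.0 cfs.
The maximum is 52.0 cfs, occurring at the reading for t = 18:00.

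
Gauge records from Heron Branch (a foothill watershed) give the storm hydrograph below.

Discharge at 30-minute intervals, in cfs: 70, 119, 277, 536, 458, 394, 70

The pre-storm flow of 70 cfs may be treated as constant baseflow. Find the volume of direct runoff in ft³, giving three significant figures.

V ≈ 2.58 × 10^6 ft³

Direct-runoff ordinates (Q − Q_b): 0.0, 49.0, 207.0, 466.0, 388.0, 324.0, 0.0 cfs.
ΣQ_DR = 1434 cfs.
With Δt = 0.5 h = 1800 s, V = ΣQ_DR · Δt = 1434 × 1800 = 2.58 × 10^6 ft³.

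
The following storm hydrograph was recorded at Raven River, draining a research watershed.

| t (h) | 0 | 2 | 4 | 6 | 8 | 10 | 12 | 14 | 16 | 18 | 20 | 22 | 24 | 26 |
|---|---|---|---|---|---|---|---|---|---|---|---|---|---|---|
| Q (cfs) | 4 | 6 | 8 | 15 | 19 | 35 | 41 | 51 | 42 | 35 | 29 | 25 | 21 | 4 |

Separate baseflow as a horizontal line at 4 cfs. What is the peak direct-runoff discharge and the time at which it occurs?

Subtracting baseflow gives direct-runoff ordinates: 0.0, 2.0, 4.0, 11.0, 15.0, 31.0, 37.0, 47.0, 38.0, 31.0, 25.0, 21.0, 17.0, 0.0 cfs.
The maximum is 47.0 cfs, occurring at the reading for t = 14 h.

Q_p = 47.0 cfs at t = 14 h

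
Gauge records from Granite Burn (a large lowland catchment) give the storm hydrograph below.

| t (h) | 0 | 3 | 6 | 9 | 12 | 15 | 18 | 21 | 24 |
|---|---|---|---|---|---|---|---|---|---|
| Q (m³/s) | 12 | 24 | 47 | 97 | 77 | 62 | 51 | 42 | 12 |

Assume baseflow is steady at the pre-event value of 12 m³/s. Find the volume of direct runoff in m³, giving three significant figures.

V ≈ 3.41 × 10^6 m³

Direct-runoff ordinates (Q − Q_b): 0.0, 12.0, 35.0, 85.0, 65.0, 50.0, 39.0, 30.0, 0.0 m³/s.
ΣQ_DR = 316.0 m³/s.
With Δt = 3 h = 10800 s, V = ΣQ_DR · Δt = 316.0 × 10800 = 3.41 × 10^6 m³.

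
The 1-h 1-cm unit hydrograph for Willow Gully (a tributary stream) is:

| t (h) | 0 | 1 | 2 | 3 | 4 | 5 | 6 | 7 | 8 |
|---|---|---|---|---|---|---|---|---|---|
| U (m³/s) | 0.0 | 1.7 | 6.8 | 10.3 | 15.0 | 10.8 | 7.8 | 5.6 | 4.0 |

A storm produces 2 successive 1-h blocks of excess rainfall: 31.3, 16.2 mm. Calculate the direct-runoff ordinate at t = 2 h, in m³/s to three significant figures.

Q ≈ 24.0 m³/s

By discrete convolution, Q_j = Σ (P_i / 10 mm) · U_{j−i}.
At t = 2 h (j=2): Q = (31.3/10)·6.8 + (16.2/10)·1.7 = 24.0 m³/s.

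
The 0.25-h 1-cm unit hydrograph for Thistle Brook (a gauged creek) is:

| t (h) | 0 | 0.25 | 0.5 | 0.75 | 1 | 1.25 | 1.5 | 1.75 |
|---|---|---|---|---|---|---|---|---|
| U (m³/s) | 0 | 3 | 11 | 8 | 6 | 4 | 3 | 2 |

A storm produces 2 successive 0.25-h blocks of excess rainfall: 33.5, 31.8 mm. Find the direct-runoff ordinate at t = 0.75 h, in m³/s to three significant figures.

Q ≈ 61.8 m³/s

By discrete convolution, Q_j = Σ (P_i / 10 mm) · U_{j−i}.
At t = 0.75 h (j=3): Q = (33.5/10)·8 + (31.8/10)·11 = 61.8 m³/s.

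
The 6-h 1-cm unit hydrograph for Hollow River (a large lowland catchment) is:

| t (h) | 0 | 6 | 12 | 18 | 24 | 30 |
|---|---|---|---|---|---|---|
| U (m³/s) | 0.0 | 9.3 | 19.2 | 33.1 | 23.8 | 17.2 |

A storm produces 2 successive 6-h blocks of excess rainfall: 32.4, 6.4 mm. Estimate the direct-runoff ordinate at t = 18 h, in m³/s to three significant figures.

Q ≈ 120 m³/s

By discrete convolution, Q_j = Σ (P_i / 10 mm) · U_{j−i}.
At t = 18 h (j=3): Q = (32.4/10)·33.1 + (6.4/10)·19.2 = 120 m³/s.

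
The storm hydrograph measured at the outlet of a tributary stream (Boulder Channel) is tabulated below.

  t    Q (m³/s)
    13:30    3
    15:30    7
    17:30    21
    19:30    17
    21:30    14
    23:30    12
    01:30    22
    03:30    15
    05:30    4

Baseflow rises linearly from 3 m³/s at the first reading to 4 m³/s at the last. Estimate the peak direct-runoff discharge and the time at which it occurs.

Subtracting baseflow gives direct-runoff ordinates: 0.00, 3.88, 17.75, 13.62, 10.50, 8.38, 18.25, 11.12, 0.00 m³/s.
The maximum is 18.25 m³/s, occurring at the reading for t = 01:30.

Q_p = 18.25 m³/s at t = 01:30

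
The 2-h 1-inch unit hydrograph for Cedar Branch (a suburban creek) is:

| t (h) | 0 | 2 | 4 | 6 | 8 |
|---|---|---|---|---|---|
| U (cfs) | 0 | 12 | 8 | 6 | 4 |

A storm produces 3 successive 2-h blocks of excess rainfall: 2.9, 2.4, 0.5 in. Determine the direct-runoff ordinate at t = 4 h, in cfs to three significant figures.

By discrete convolution, Q_j = Σ (P_i / 1 in) · U_{j−i}.
At t = 4 h (j=2): Q = (2.9/1)·8 + (2.4/1)·12 + (0.5/1)·0 = 52.0 cfs.

Q ≈ 52.0 cfs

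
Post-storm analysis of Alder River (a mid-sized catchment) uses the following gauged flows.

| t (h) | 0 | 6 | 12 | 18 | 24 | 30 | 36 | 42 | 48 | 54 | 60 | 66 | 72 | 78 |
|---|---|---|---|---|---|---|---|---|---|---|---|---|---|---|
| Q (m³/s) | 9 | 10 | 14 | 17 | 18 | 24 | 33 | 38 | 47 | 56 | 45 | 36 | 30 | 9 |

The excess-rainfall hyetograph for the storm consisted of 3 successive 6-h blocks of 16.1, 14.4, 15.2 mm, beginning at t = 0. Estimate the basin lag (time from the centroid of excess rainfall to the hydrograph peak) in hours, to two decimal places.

t_L ≈ 45.12 h

Centroid of excess rainfall: t_c = Σ P_i·t̄_i / ΣP_i = 8.8818 h (block centres at 3, 9, 15 h).
Hydrograph peak occurs at t = 54 h, so basin lag t_L = 54 − 8.8818 = 45.12 h.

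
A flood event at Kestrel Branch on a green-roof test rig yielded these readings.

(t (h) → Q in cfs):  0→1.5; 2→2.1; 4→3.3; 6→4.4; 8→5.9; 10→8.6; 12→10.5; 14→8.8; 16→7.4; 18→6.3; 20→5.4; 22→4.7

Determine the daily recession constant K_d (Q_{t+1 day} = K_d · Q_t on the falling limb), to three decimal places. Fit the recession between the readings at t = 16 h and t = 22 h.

Between t = 16 h and t = 22 h the flow falls from 7.4 to 4.7 cfs over 3×2 h = 6 h.
Per-interval ratio K = (4.7/7.4)^(1/3) = 0.8596; K_d = K^(24/2) = 0.163.

K_d ≈ 0.163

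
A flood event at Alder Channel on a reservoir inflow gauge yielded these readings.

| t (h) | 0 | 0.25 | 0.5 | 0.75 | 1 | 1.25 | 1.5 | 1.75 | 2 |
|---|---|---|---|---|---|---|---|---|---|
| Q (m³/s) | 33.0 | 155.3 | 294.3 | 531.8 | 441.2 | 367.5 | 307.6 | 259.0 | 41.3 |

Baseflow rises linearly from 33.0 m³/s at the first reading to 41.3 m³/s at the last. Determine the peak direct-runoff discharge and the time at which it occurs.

Subtracting baseflow gives direct-runoff ordinates: 0.00, 121.26, 259.23, 495.69, 404.05, 329.31, 268.38, 218.74, 0.00 m³/s.
The maximum is 495.69 m³/s, occurring at the reading for t = 0.75 h.

Q_p = 495.69 m³/s at t = 0.75 h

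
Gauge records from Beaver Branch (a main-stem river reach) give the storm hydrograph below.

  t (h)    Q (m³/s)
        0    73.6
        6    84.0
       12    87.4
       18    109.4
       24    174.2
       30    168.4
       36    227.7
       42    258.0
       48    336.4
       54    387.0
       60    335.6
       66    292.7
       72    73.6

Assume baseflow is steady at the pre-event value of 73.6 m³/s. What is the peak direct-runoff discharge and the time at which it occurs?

Subtracting baseflow gives direct-runoff ordinates: 0.0, 10.4, 13.8, 35.8, 100.6, 94.8, 154.1, 184.4, 262.8, 313.4, 262.0, 219.1, 0.0 m³/s.
The maximum is 313.4 m³/s, occurring at the reading for t = 54 h.

Q_p = 313.4 m³/s at t = 54 h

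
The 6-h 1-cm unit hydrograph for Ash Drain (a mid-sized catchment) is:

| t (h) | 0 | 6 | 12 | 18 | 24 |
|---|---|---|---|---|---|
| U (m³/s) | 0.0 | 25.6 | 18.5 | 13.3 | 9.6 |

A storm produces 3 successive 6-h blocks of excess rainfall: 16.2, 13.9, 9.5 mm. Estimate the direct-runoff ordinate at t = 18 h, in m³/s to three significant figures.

By discrete convolution, Q_j = Σ (P_i / 10 mm) · U_{j−i}.
At t = 18 h (j=3): Q = (16.2/10)·13.3 + (13.9/10)·18.5 + (9.5/10)·25.6 = 71.6 m³/s.

Q ≈ 71.6 m³/s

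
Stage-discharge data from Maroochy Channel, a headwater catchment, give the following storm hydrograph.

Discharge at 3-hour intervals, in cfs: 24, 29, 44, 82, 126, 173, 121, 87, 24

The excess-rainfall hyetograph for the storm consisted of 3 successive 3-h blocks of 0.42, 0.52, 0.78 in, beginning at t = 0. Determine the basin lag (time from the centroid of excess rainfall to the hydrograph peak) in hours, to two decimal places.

Centroid of excess rainfall: t_c = Σ P_i·t̄_i / ΣP_i = 5.1279 h (block centres at 1.5, 4.5, 7.5 h).
Hydrograph peak occurs at t = 15 h, so basin lag t_L = 15 − 5.1279 = 9.87 h.

t_L ≈ 9.87 h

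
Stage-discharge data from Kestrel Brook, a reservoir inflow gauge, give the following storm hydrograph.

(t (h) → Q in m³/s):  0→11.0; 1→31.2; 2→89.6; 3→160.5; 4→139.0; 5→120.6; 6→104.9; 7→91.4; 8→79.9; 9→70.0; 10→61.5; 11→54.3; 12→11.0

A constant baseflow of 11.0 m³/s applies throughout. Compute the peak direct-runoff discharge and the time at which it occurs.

Q_p = 149.5 m³/s at t = 3 h

Subtracting baseflow gives direct-runoff ordinates: 0.0, 20.2, 78.6, 149.5, 128.0, 109.6, 93.9, 80.4, 68.9, 59.0, 50.5, 43.3, 0.0 m³/s.
The maximum is 149.5 m³/s, occurring at the reading for t = 3 h.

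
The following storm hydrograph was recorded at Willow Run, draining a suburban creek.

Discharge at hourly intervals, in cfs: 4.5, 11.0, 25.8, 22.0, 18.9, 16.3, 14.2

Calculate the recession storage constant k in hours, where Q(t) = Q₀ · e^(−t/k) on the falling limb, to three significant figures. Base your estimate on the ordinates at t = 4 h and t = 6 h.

k ≈ 6.99 h

On the falling limb, Q drops from 18.9 to 14.2 cfs between t = 4 h and t = 6 h (Δt = 2 h).
k = −Δt / ln(Q₂/Q₁) = −2 / ln(14.2/18.9) = 6.99 h.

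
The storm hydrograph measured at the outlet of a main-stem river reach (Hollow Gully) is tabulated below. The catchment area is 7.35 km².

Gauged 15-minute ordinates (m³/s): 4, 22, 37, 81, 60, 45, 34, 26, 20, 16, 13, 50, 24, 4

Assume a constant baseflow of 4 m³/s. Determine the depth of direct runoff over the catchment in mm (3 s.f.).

Direct runoff: 0.0, 18.0, 33.0, 77.0, 56.0, 41.0, 30.0, 22.0, 16.0, 12.0, 9.0, 46.0, 20.0, 0.0 m³/s; ΣQ_DR = 380.0 m³/s.
V = ΣQ_DR · Δt = 380.0 × 900 s = 3.420 × 10^5 m³.
Over A = 7.35 km², depth = V / A = 46.5 mm.

d ≈ 46.5 mm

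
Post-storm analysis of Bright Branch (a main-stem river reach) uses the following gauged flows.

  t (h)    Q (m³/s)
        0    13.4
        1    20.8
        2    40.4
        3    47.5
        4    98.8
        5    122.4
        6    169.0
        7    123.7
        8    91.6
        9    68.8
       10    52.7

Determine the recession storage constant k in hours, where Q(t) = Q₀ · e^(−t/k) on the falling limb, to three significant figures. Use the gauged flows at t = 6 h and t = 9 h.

k ≈ 3.34 h

On the falling limb, Q drops from 169.0 to 68.8 m³/s between t = 6 h and t = 9 h (Δt = 3 h).
k = −Δt / ln(Q₂/Q₁) = −3 / ln(68.8/169.0) = 3.34 h.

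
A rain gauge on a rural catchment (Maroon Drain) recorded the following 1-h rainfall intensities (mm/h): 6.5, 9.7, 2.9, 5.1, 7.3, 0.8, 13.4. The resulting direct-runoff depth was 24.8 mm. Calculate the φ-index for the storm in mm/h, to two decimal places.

φ ≈ 3.44 mm/h

Only the 5 blocks with intensity above φ contribute runoff: 6.5, 9.7, 5.1, 7.3, 13.4 mm/h.
Σ(I−φ)·Δt = d  ⇒  (6.5+9.7+5.1+7.3+13.4 − 5φ)·1 = 24.8
φ = (42.00 − 24.8/1) / 5 = 3.44 mm/h.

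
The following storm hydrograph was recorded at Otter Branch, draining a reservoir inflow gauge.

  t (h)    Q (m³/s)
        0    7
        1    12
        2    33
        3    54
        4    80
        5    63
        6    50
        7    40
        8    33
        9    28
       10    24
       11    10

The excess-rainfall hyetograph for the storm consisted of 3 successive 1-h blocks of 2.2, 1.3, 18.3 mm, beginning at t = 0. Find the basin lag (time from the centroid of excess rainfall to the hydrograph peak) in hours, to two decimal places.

t_L ≈ 1.76 h

Centroid of excess rainfall: t_c = Σ P_i·t̄_i / ΣP_i = 2.2385 h (block centres at 0.5, 1.5, 2.5 h).
Hydrograph peak occurs at t = 4 h, so basin lag t_L = 4 − 2.2385 = 1.76 h.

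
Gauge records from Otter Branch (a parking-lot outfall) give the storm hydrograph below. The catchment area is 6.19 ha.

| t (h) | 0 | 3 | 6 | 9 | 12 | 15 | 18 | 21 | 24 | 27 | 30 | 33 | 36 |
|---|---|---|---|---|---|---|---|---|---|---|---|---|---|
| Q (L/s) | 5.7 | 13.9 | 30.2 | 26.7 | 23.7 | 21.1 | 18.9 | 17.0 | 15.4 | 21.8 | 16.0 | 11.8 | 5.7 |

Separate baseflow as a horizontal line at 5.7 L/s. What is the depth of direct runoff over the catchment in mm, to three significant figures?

d ≈ 26.8 mm

Direct runoff: 0.0, 8.2, 24.5, 21.0, 18.0, 15.4, 13.2, 11.3, 9.7, 16.1, 10.3, 6.1, 0.0 L/s; ΣQ_DR = 153.8 L/s.
V = ΣQ_DR · Δt = 153.8 × 10800 s = 1.661 × 10^6 L.
Over A = 6.19 ha, depth = V / A = 26.8 mm.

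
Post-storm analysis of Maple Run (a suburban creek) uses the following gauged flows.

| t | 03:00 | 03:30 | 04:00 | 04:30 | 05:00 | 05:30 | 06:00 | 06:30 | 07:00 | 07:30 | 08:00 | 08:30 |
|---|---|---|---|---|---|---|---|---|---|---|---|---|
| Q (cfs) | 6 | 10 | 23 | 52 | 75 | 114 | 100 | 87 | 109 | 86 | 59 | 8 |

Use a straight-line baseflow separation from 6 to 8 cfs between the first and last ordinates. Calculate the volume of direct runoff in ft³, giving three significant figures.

V ≈ 1.16 × 10^6 ft³

Direct-runoff ordinates (Q − Q_b): 0.00, 3.82, 16.64, 45.45, 68.27, 107.09, 92.91, 79.73, 101.55, 78.36, 51.18, 0.00 cfs.
ΣQ_DR = 645.0 cfs.
With Δt = 0.5 h = 1800 s, V = ΣQ_DR · Δt = 645.0 × 1800 = 1.16 × 10^6 ft³.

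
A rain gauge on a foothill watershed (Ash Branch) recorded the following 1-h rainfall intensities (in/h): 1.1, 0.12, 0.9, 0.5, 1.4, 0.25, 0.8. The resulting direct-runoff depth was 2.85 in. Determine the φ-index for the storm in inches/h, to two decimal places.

φ ≈ 0.37 in/h

Only the 5 blocks with intensity above φ contribute runoff: 1.1, 0.9, 0.5, 1.4, 0.8 in/h.
Σ(I−φ)·Δt = d  ⇒  (1.1+0.9+0.5+1.4+0.8 − 5φ)·1 = 2.85
φ = (4.700 − 2.85/1) / 5 = 0.37 in/h.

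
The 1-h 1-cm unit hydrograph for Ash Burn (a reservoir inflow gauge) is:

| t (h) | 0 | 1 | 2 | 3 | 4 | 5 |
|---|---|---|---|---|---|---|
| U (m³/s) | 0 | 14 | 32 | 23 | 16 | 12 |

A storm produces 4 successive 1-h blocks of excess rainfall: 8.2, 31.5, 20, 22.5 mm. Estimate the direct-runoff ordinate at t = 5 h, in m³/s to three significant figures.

By discrete convolution, Q_j = Σ (P_i / 10 mm) · U_{j−i}.
At t = 5 h (j=5): Q = (8.2/10)·12 + (31.5/10)·16 + (20/10)·23 + (22.5/10)·32 = 178 m³/s.

Q ≈ 178 m³/s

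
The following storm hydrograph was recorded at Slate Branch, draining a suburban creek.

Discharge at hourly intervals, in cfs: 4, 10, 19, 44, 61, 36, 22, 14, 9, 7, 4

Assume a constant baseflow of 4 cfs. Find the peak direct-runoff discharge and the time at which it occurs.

Subtracting baseflow gives direct-runoff ordinates: 0.0, 6.0, 15.0, 40.0, 57.0, 32.0, 18.0, 10.0, 5.0, 3.0, 0.0 cfs.
The maximum is 57.0 cfs, occurring at the reading for t = 4 h.

Q_p = 57.0 cfs at t = 4 h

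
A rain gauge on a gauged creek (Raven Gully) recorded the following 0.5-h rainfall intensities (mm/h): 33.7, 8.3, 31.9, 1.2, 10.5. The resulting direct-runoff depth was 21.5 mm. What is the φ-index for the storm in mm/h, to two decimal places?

Only the 2 blocks with intensity above φ contribute runoff: 33.7, 31.9 mm/h.
Σ(I−φ)·Δt = d  ⇒  (33.7+31.9 − 2φ)·0.5 = 21.5
φ = (65.60 − 21.5/0.5) / 2 = 11.30 mm/h.

φ ≈ 11.30 mm/h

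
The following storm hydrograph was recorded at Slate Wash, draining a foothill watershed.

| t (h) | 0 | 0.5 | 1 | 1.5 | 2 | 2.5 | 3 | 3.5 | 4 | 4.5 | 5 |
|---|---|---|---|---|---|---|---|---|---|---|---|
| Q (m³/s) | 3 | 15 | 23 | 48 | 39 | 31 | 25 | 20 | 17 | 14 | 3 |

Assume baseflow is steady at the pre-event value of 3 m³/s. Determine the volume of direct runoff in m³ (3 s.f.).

Direct-runoff ordinates (Q − Q_b): 0.0, 12.0, 20.0, 45.0, 36.0, 28.0, 22.0, 17.0, 14.0, 11.0, 0.0 m³/s.
ΣQ_DR = 205.0 m³/s.
With Δt = 0.5 h = 1800 s, V = ΣQ_DR · Δt = 205.0 × 1800 = 3.69 × 10^5 m³.

V ≈ 3.69 × 10^5 m³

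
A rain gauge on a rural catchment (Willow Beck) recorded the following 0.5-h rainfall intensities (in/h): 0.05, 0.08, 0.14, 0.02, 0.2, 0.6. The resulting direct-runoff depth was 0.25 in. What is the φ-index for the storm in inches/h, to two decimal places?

Only the 2 blocks with intensity above φ contribute runoff: 0.2, 0.6 in/h.
Σ(I−φ)·Δt = d  ⇒  (0.2+0.6 − 2φ)·0.5 = 0.25
φ = (0.8000 − 0.25/0.5) / 2 = 0.15 in/h.

φ ≈ 0.15 in/h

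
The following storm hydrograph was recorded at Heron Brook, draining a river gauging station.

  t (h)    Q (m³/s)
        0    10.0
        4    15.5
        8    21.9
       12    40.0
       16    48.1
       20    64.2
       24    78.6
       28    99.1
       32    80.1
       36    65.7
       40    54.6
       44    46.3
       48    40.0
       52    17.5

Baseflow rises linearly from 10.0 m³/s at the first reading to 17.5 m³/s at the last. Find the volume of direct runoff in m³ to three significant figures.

V ≈ 7.04 × 10^6 m³

Direct-runoff ordinates (Q − Q_b): 0.00, 4.92, 10.75, 28.27, 35.79, 51.32, 65.14, 85.06, 65.48, 50.51, 38.83, 29.95, 23.08, 0.00 m³/s.
ΣQ_DR = 489.1 m³/s.
With Δt = 4 h = 14400 s, V = ΣQ_DR · Δt = 489.1 × 14400 = 7.04 × 10^6 m³.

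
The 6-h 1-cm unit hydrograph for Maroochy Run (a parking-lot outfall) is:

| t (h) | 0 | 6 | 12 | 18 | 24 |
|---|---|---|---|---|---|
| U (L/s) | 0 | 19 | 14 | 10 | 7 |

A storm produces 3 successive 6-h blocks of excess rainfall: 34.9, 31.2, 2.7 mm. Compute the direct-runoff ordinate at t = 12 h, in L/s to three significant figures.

By discrete convolution, Q_j = Σ (P_i / 10 mm) · U_{j−i}.
At t = 12 h (j=2): Q = (34.9/10)·14 + (31.2/10)·19 + (2.7/10)·0 = 108 L/s.

Q ≈ 108 L/s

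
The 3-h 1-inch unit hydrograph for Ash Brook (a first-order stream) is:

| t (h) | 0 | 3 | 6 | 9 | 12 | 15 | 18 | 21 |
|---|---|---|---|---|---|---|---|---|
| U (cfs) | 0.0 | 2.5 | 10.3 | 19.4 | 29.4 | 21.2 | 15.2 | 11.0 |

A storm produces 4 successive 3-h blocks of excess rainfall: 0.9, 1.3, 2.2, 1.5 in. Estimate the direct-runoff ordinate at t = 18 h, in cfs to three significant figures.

By discrete convolution, Q_j = Σ (P_i / 1 in) · U_{j−i}.
At t = 18 h (j=6): Q = (0.9/1)·15.2 + (1.3/1)·21.2 + (2.2/1)·29.4 + (1.5/1)·19.4 = 135 cfs.

Q ≈ 135 cfs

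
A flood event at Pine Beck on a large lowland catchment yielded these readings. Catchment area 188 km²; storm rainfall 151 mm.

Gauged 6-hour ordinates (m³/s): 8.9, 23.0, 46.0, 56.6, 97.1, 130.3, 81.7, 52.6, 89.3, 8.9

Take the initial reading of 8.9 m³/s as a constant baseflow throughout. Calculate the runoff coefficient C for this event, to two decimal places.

C ≈ 0.38

ΣQ_DR = 505.4 m³/s; V = ΣQ_DR·Δt = 1.092 × 10^7 m³.
Runoff depth d = V / A = 58.07 mm.
C = d / P = 58.07 / 151 = 0.38.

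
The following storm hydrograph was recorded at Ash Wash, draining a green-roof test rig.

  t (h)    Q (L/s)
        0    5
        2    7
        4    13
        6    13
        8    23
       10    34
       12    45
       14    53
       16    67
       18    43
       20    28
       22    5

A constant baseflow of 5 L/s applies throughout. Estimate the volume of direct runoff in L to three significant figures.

Direct-runoff ordinates (Q − Q_b): 0.0, 2.0, 8.0, 8.0, 18.0, 29.0, 40.0, 48.0, 62.0, 38.0, 23.0, 0.0 L/s.
ΣQ_DR = 276.0 L/s.
With Δt = 2 h = 7200 s, V = ΣQ_DR · Δt = 276.0 × 7200 = 1.99 × 10^6 L.

V ≈ 1.99 × 10^6 L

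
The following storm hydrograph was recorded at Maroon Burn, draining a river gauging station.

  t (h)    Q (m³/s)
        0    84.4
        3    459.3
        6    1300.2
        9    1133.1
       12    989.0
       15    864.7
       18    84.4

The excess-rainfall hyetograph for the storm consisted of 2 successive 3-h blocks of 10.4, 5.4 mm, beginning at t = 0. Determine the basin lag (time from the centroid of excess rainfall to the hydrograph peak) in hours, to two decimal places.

Centroid of excess rainfall: t_c = Σ P_i·t̄_i / ΣP_i = 2.5253 h (block centres at 1.5, 4.5 h).
Hydrograph peak occurs at t = 6 h, so basin lag t_L = 6 − 2.5253 = 3.47 h.

t_L ≈ 3.47 h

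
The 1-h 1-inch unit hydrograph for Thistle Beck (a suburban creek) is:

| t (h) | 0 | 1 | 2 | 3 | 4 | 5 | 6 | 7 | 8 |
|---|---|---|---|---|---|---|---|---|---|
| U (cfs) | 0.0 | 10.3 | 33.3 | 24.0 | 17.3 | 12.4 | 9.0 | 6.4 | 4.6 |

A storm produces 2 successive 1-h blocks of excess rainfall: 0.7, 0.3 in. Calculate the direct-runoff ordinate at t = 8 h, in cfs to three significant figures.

Q ≈ 5.14 cfs

By discrete convolution, Q_j = Σ (P_i / 1 in) · U_{j−i}.
At t = 8 h (j=8): Q = (0.7/1)·4.6 + (0.3/1)·6.4 = 5.14 cfs.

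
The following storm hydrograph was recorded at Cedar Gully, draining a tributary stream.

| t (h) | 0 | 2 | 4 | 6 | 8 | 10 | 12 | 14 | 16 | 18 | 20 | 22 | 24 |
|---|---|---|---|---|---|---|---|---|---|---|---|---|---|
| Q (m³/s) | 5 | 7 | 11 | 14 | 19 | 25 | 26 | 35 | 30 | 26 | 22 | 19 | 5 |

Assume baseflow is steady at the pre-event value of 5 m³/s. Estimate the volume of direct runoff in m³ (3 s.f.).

V ≈ 1.29 × 10^6 m³

Direct-runoff ordinates (Q − Q_b): 0.0, 2.0, 6.0, 9.0, 14.0, 20.0, 21.0, 30.0, 25.0, 21.0, 17.0, 14.0, 0.0 m³/s.
ΣQ_DR = 179.0 m³/s.
With Δt = 2 h = 7200 s, V = ΣQ_DR · Δt = 179.0 × 7200 = 1.29 × 10^6 m³.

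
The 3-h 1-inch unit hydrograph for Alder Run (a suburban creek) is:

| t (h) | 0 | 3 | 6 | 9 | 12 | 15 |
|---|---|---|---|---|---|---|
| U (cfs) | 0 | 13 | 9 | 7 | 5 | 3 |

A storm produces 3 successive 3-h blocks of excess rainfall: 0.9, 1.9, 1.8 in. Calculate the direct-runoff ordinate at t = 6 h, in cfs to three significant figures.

By discrete convolution, Q_j = Σ (P_i / 1 in) · U_{j−i}.
At t = 6 h (j=2): Q = (0.9/1)·9 + (1.9/1)·13 + (1.8/1)·0 = 32.8 cfs.

Q ≈ 32.8 cfs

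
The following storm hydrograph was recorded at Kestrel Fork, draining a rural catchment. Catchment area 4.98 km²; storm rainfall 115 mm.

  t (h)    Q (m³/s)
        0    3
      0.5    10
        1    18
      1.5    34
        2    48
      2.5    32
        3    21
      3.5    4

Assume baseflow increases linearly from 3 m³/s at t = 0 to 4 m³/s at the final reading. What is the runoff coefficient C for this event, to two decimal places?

C ≈ 0.45

ΣQ_DR = 142.0 m³/s; V = ΣQ_DR·Δt = 2.556 × 10^5 m³.
Runoff depth d = V / A = 51.33 mm.
C = d / P = 51.33 / 115 = 0.45.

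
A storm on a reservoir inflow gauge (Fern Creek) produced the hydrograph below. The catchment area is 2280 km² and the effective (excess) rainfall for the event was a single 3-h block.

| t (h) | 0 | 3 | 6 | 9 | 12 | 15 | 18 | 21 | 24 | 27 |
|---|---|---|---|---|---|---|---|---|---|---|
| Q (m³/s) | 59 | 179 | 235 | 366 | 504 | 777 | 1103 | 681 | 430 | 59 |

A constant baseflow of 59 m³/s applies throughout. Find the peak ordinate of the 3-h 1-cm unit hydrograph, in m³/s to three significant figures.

U_p ≈ 580 m³/s

Direct runoff: 0.0, 120.0, 176.0, 307.0, 445.0, 718.0, 1044.0, 622.0, 371.0, 0.0 m³/s; ΣQ_DR = 3803 m³/s, peak = 1044.0 m³/s.
Runoff depth d = ΣQ_DR·Δt / A = 3803 × 10800 / (2280 km²) = 18.01 mm.
The 1-cm UH is the DRH scaled by (10 mm)/d, so U_p = 1044.0 × 10/18.01 = 580 m³/s.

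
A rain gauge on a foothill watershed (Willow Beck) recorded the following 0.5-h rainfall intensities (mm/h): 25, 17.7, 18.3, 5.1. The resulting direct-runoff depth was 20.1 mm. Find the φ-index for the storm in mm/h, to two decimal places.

Only the 3 blocks with intensity above φ contribute runoff: 25, 17.7, 18.3 mm/h.
Σ(I−φ)·Δt = d  ⇒  (25+17.7+18.3 − 3φ)·0.5 = 20.1
φ = (61.00 − 20.1/0.5) / 3 = 6.93 mm/h.

φ ≈ 6.93 mm/h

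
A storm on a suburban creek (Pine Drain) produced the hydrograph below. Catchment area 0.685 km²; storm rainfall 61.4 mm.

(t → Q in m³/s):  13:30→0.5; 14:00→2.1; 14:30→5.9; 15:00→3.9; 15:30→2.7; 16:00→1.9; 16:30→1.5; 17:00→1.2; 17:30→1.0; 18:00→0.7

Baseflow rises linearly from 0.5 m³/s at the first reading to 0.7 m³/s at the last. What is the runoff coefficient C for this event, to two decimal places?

ΣQ_DR = 15.40 m³/s; V = ΣQ_DR·Δt = 27720 m³.
Runoff depth d = V / A = 40.47 mm.
C = d / P = 40.47 / 61.4 = 0.66.

C ≈ 0.66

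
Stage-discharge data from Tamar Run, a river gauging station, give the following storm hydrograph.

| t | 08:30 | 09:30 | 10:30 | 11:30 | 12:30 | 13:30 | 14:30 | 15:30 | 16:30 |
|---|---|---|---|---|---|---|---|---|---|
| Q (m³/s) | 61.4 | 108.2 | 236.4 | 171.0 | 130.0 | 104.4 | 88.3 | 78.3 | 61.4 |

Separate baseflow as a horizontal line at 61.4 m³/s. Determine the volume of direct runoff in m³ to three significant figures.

Direct-runoff ordinates (Q − Q_b): 0.0, 46.8, 175.0, 109.6, 68.6, 43.0, 26.9, 16.9, 0.0 m³/s.
ΣQ_DR = 486.8 m³/s.
With Δt = 1 h = 3600 s, V = ΣQ_DR · Δt = 486.8 × 3600 = 1.75 × 10^6 m³.

V ≈ 1.75 × 10^6 m³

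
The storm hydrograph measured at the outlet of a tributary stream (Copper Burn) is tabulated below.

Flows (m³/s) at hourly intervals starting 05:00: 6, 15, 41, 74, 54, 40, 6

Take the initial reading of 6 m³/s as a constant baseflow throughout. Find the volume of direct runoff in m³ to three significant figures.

Direct-runoff ordinates (Q − Q_b): 0.0, 9.0, 35.0, 68.0, 48.0, 34.0, 0.0 m³/s.
ΣQ_DR = 194.0 m³/s.
With Δt = 1 h = 3600 s, V = ΣQ_DR · Δt = 194.0 × 3600 = 6.98 × 10^5 m³.

V ≈ 6.98 × 10^5 m³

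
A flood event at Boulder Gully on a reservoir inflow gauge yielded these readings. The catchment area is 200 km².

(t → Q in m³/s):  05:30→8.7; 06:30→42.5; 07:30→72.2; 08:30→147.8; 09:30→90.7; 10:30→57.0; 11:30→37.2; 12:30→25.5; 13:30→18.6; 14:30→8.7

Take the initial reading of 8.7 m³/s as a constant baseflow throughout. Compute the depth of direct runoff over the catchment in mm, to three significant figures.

Direct runoff: 0.0, 33.8, 63.5, 139.1, 82.0, 48.3, 28.5, 16.8, 9.9, 0.0 m³/s; ΣQ_DR = 421.9 m³/s.
V = ΣQ_DR · Δt = 421.9 × 3600 s = 1.519 × 10^6 m³.
Over A = 200 km², depth = V / A = 7.59 mm.

d ≈ 7.59 mm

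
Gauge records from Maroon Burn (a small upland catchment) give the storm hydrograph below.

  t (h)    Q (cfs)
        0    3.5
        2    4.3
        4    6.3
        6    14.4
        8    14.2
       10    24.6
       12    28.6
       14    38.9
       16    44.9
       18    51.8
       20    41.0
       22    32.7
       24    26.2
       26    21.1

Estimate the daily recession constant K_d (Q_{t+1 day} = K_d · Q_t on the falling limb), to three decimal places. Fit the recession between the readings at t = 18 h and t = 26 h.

K_d ≈ 0.068

Between t = 18 h and t = 26 h the flow falls from 51.8 to 21.1 cfs over 4×2 h = 8 h.
Per-interval ratio K = (21.1/51.8)^(1/4) = 0.7989; K_d = K^(24/2) = 0.068.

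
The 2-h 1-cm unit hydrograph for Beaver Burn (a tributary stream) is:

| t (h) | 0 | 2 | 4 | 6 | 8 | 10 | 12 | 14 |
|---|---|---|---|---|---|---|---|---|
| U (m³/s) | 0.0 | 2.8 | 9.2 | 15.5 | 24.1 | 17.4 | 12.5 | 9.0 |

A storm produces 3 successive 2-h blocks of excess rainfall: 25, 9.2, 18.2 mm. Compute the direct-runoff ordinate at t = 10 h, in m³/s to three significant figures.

Q ≈ 93.9 m³/s

By discrete convolution, Q_j = Σ (P_i / 10 mm) · U_{j−i}.
At t = 10 h (j=5): Q = (25/10)·17.4 + (9.2/10)·24.1 + (18.2/10)·15.5 = 93.9 m³/s.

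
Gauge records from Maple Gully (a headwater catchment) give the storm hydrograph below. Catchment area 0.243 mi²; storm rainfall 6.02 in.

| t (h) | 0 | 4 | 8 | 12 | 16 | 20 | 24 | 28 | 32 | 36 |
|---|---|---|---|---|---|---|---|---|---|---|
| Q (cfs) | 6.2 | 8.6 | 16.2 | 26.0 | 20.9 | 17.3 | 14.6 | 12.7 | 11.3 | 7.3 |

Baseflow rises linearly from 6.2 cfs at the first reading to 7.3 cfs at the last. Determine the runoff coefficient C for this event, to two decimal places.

ΣQ_DR = 73.60 cfs; V = ΣQ_DR·Δt = 1.060 × 10^6 ft³.
Runoff depth d = V / A = 1.877 in.
C = d / P = 1.877 / 6.02 = 0.31.

C ≈ 0.31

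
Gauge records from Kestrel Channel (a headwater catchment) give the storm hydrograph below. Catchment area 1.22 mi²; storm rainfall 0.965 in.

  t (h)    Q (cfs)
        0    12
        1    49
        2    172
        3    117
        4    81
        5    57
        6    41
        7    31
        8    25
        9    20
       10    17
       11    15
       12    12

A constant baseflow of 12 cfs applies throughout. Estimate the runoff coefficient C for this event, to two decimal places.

ΣQ_DR = 493.0 cfs; V = ΣQ_DR·Δt = 1.775 × 10^6 ft³.
Runoff depth d = V / A = 0.6262 in.
C = d / P = 0.6262 / 0.965 = 0.65.

C ≈ 0.65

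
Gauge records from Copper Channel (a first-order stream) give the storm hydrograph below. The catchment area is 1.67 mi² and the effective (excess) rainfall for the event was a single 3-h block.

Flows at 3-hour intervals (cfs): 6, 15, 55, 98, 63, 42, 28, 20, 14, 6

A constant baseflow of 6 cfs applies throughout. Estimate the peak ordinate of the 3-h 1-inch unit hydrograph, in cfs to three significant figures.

U_p ≈ 115 cfs

Direct runoff: 0.0, 9.0, 49.0, 92.0, 57.0, 36.0, 22.0, 14.0, 8.0, 0.0 cfs; ΣQ_DR = 287.0 cfs, peak = 92.0 cfs.
Runoff depth d = ΣQ_DR·Δt / A = 287.0 × 10800 / (1.67 mi²) = 0.7989 in.
The 1-inch UH is the DRH scaled by (1 in)/d, so U_p = 92.0 × 1/0.7989 = 115 cfs.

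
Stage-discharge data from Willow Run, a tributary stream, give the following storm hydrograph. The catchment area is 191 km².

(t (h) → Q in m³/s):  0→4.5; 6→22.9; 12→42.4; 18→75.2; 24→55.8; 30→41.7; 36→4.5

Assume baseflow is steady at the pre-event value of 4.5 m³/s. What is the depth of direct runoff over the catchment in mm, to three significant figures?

Direct runoff: 0.0, 18.4, 37.9, 70.7, 51.3, 37.2, 0.0 m³/s; ΣQ_DR = 215.5 m³/s.
V = ΣQ_DR · Δt = 215.5 × 21600 s = 4.655 × 10^6 m³.
Over A = 191 km², depth = V / A = 24.4 mm.

d ≈ 24.4 mm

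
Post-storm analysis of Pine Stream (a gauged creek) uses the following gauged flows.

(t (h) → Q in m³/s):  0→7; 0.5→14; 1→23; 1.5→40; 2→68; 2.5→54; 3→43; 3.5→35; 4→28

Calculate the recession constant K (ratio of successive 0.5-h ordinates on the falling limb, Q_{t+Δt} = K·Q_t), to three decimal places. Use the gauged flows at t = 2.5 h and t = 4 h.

Using the recession-limb readings at t = 2.5 h and t = 4 h: Q falls from 54 to 28 m³/s over 3 intervals.
K = (Q₂/Q₁)^(1/3) = (28/54)^(1/3) = 0.803.

K ≈ 0.803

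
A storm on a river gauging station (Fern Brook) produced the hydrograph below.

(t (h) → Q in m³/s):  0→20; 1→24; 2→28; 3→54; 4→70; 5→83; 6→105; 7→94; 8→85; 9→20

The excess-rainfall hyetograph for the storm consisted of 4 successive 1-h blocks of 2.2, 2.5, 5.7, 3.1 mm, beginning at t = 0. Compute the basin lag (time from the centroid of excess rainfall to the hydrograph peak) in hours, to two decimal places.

t_L ≈ 3.78 h

Centroid of excess rainfall: t_c = Σ P_i·t̄_i / ΣP_i = 2.2185 h (block centres at 0.5, 1.5, 2.5, 3.5 h).
Hydrograph peak occurs at t = 6 h, so basin lag t_L = 6 − 2.2185 = 3.78 h.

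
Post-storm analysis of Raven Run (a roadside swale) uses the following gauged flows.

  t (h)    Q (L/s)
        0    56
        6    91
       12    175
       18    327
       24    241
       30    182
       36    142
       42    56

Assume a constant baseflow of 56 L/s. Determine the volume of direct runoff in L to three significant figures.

Direct-runoff ordinates (Q − Q_b): 0.0, 35.0, 119.0, 271.0, 185.0, 126.0, 86.0, 0.0 L/s.
ΣQ_DR = 822.0 L/s.
With Δt = 6 h = 21600 s, V = ΣQ_DR · Δt = 822.0 × 21600 = 1.78 × 10^7 L.

V ≈ 1.78 × 10^7 L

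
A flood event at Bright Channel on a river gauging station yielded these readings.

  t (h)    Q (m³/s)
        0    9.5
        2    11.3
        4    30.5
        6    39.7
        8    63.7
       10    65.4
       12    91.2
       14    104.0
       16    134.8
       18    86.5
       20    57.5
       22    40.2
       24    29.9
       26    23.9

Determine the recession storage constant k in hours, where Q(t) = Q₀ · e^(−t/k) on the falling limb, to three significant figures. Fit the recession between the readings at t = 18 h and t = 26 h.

k ≈ 6.22 h

On the falling limb, Q drops from 86.5 to 23.9 m³/s between t = 18 h and t = 26 h (Δt = 8 h).
k = −Δt / ln(Q₂/Q₁) = −8 / ln(23.9/86.5) = 6.22 h.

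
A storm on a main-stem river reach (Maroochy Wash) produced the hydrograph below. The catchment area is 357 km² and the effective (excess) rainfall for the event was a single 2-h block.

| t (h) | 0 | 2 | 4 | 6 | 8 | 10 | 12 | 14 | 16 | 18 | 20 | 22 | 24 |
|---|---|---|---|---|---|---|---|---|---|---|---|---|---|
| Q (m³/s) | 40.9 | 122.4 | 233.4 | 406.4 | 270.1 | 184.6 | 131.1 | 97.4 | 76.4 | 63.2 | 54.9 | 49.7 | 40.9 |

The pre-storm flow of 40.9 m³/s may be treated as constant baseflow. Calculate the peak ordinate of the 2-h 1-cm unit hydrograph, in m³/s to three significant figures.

U_p ≈ 146 m³/s

Direct runoff: 0.0, 81.5, 192.5, 365.5, 229.2, 143.7, 90.2, 56.5, 35.5, 22.3, 14.0, 8.8, 0.0 m³/s; ΣQ_DR = 1240 m³/s, peak = 365.5 m³/s.
Runoff depth d = ΣQ_DR·Δt / A = 1240 × 7200 / (357 km²) = 25.00 mm.
The 1-cm UH is the DRH scaled by (10 mm)/d, so U_p = 365.5 × 10/25.00 = 146 m³/s.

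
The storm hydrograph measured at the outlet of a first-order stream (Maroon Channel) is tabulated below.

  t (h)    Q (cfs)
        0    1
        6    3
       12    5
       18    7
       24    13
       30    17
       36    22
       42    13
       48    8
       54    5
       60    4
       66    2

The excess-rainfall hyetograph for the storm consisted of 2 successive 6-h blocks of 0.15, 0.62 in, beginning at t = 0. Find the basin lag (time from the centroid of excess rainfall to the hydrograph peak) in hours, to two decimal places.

Centroid of excess rainfall: t_c = Σ P_i·t̄_i / ΣP_i = 7.8312 h (block centres at 3, 9 h).
Hydrograph peak occurs at t = 36 h, so basin lag t_L = 36 − 7.8312 = 28.17 h.

t_L ≈ 28.17 h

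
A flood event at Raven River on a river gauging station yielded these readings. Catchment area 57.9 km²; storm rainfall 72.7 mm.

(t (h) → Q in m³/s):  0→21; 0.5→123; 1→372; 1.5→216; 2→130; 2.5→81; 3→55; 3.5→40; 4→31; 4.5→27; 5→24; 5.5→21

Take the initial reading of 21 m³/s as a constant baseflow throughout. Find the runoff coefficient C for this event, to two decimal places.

ΣQ_DR = 889.0 m³/s; V = ΣQ_DR·Δt = 1.600 × 10^6 m³.
Runoff depth d = V / A = 27.64 mm.
C = d / P = 27.64 / 72.7 = 0.38.

C ≈ 0.38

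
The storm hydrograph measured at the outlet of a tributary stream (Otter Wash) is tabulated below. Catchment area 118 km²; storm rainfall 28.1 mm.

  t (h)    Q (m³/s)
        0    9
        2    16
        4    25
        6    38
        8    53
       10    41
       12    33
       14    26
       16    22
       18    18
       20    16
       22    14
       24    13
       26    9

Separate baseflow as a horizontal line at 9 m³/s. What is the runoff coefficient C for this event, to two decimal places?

ΣQ_DR = 207.0 m³/s; V = ΣQ_DR·Δt = 1.490 × 10^6 m³.
Runoff depth d = V / A = 12.63 mm.
C = d / P = 12.63 / 28.1 = 0.45.

C ≈ 0.45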